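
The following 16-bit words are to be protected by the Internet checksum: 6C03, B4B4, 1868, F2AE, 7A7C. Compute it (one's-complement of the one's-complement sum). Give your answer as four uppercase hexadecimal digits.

59B4

One's-complement addition (fold any carry out of bit 15 back into bit 0):
  0x6C03 + 0xB4B4 = 0x120B7 → wrap carry → 0x20B8
  0x20B8 + 0x1868 = 0x03920
  0x3920 + 0xF2AE = 0x12BCE → wrap carry → 0x2BCF
  0x2BCF + 0x7A7C = 0x0A64B
One's-complement sum = 0xA64B.
Checksum = ~0xA64B & 0xFFFF = 0x59B4.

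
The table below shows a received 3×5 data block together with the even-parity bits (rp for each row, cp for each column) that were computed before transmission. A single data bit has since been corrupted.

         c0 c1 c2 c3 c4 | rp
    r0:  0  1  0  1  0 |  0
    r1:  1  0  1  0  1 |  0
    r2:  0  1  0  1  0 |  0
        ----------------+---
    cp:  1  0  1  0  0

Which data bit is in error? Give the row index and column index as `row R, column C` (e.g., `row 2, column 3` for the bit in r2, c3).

Recompute each row's even parity and compare to rp:
  r0: data parity 0, sent rp 0 → ok
  r1: data parity 1, sent rp 0 → mismatch
  r2: data parity 0, sent rp 0 → ok
Recompute each column's even parity and compare to cp:
  c0: data parity 1, sent cp 1 → ok
  c1: data parity 0, sent cp 0 → ok
  c2: data parity 1, sent cp 1 → ok
  c3: data parity 0, sent cp 0 → ok
  c4: data parity 1, sent cp 0 → mismatch
Exactly one row (r1) and one column (c4) fail → the flipped bit is at their intersection.

row 1, column 4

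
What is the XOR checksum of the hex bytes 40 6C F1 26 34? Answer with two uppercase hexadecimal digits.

CF

XOR the bytes together:
  start with 0x40
  0x40 ⊕ 0x6C = 0x2C
  0x2C ⊕ 0xF1 = 0xDD
  0xDD ⊕ 0x26 = 0xFB
  0xFB ⊕ 0x34 = 0xCF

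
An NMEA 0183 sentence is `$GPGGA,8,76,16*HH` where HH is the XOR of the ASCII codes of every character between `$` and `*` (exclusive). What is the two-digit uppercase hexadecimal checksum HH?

44

XOR the ASCII codes of the payload characters:
  'G' = 0x47 → acc = 0x47
  'P' = 0x50 → acc = 0x17
  'G' = 0x47 → acc = 0x50
  'G' = 0x47 → acc = 0x17
  'A' = 0x41 → acc = 0x56
  ',' = 0x2C → acc = 0x7A
  '8' = 0x38 → acc = 0x42
  ',' = 0x2C → acc = 0x6E
  '7' = 0x37 → acc = 0x59
  '6' = 0x36 → acc = 0x6F
  ',' = 0x2C → acc = 0x43
  '1' = 0x31 → acc = 0x72
  '6' = 0x36 → acc = 0x44
Checksum = 0x44.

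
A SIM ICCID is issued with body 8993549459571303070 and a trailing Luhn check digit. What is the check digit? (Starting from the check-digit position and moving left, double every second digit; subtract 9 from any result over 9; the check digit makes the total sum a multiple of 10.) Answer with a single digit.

Partial digits right→left: 0 7 0 3 0 3 1 7 5 9 5 4 9 4 5 3 9 9 8
Double every second digit counting from the check-digit position (so the 1st, 3rd, 5th, ... of the partial from the right).
  doubled (with −9 where >9): 0 0 0 2 1 1 9 1 9 7 → sum 30
  kept as-is: 7 3 3 7 9 4 4 3 9 → sum 49
Total = 30 + 49 = 79.
Check digit = (10 − (79 mod 10)) mod 10 = 1.

1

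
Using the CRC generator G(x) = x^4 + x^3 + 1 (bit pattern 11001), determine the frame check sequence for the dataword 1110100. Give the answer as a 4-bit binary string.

1110

Append 4 zeros: 11101000000. Divide by 11001 (XOR where the leading bit is 1):
  pos 0: 11101 XOR 11001 = 00100
  pos 2: 10000 XOR 11001 = 01001
  pos 3: 10010 XOR 11001 = 01011
  pos 4: 10110 XOR 11001 = 01111
  pos 5: 11110 XOR 11001 = 00111
Remainder (last 4 bits) = 1110. This is the CRC / FCS.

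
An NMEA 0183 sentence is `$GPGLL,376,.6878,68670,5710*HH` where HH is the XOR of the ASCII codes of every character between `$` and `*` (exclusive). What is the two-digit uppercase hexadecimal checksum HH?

XOR the ASCII codes of the payload characters:
  'G' = 0x47 → acc = 0x47
  'P' = 0x50 → acc = 0x17
  'G' = 0x47 → acc = 0x50
  'L' = 0x4C → acc = 0x1C
  'L' = 0x4C → acc = 0x50
  ',' = 0x2C → acc = 0x7C
  '3' = 0x33 → acc = 0x4F
  '7' = 0x37 → acc = 0x78
  '6' = 0x36 → acc = 0x4E
  ',' = 0x2C → acc = 0x62
  '.' = 0x2E → acc = 0x4C
  '6' = 0x36 → acc = 0x7A
  '8' = 0x38 → acc = 0x42
  '7' = 0x37 → acc = 0x75
  '8' = 0x38 → acc = 0x4D
  ',' = 0x2C → acc = 0x61
  '6' = 0x36 → acc = 0x57
  '8' = 0x38 → acc = 0x6F
  '6' = 0x36 → acc = 0x59
  '7' = 0x37 → acc = 0x6E
  '0' = 0x30 → acc = 0x5E
  ',' = 0x2C → acc = 0x72
  '5' = 0x35 → acc = 0x47
  '7' = 0x37 → acc = 0x70
  '1' = 0x31 → acc = 0x41
  '0' = 0x30 → acc = 0x71
Checksum = 0x71.

71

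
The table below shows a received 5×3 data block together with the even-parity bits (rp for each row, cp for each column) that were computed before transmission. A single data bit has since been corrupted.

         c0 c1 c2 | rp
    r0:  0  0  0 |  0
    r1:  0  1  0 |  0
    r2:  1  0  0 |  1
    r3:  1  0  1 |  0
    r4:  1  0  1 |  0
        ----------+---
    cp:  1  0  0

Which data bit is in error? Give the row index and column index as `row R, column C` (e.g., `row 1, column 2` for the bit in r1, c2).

row 1, column 1

Recompute each row's even parity and compare to rp:
  r0: data parity 0, sent rp 0 → ok
  r1: data parity 1, sent rp 0 → mismatch
  r2: data parity 1, sent rp 1 → ok
  r3: data parity 0, sent rp 0 → ok
  r4: data parity 0, sent rp 0 → ok
Recompute each column's even parity and compare to cp:
  c0: data parity 1, sent cp 1 → ok
  c1: data parity 1, sent cp 0 → mismatch
  c2: data parity 0, sent cp 0 → ok
Exactly one row (r1) and one column (c1) fail → the flipped bit is at their intersection.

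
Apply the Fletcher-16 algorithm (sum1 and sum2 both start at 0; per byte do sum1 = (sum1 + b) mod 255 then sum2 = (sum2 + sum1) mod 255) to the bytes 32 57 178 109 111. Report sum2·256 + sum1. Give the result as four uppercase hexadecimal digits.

Running sums (mod 255):
  after byte 0 (32): sum1=32, sum2=32
  after byte 1 (57): sum1=89, sum2=121
  after byte 2 (178): sum1=12, sum2=133
  after byte 3 (109): sum1=121, sum2=254
  after byte 4 (111): sum1=232, sum2=231
Checksum = sum2·256 + sum1 = 231·256 + 232 = 59368 = 0xE7E8.

E7E8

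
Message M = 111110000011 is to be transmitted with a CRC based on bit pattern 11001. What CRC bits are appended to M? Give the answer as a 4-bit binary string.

0111

Append 4 zeros: 1111100000110000. Divide by 11001 (XOR where the leading bit is 1):
  pos 0: 11111 XOR 11001 = 00110
  pos 2: 11000 XOR 11001 = 00001
  pos 6: 10001 XOR 11001 = 01000
  pos 7: 10001 XOR 11001 = 01000
  pos 8: 10000 XOR 11001 = 01001
  pos 9: 10010 XOR 11001 = 01011
  pos 10: 10110 XOR 11001 = 01111
  pos 11: 11110 XOR 11001 = 00111
Remainder (last 4 bits) = 0111. This is the CRC / FCS.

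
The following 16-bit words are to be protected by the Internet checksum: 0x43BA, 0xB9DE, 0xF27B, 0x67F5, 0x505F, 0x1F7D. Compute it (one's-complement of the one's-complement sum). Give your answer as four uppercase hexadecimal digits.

One's-complement addition (fold any carry out of bit 15 back into bit 0):
  0x43BA + 0xB9DE = 0x0FD98
  0xFD98 + 0xF27B = 0x1F013 → wrap carry → 0xF014
  0xF014 + 0x67F5 = 0x15809 → wrap carry → 0x580A
  0x580A + 0x505F = 0x0A869
  0xA869 + 0x1F7D = 0x0C7E6
One's-complement sum = 0xC7E6.
Checksum = ~0xC7E6 & 0xFFFF = 0x3819.

3819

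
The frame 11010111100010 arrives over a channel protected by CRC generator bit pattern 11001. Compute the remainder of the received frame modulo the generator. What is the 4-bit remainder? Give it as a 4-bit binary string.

Modulo-2 division of 11010111100010 by 11001:
  pos 0: 11010 XOR 11001 = 00011
  pos 3: 11111 XOR 11001 = 00110
  pos 5: 11010 XOR 11001 = 00011
  pos 8: 11001 XOR 11001 = 00000
Remainder = 0000 (zero — the frame passes the CRC check).

0000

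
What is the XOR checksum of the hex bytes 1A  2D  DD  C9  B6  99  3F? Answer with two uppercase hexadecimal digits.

XOR the bytes together:
  start with 0x1A
  0x1A ⊕ 0x2D = 0x37
  0x37 ⊕ 0xDD = 0xEA
  0xEA ⊕ 0xC9 = 0x23
  0x23 ⊕ 0xB6 = 0x95
  0x95 ⊕ 0x99 = 0x0C
  0x0C ⊕ 0x3F = 0x33

33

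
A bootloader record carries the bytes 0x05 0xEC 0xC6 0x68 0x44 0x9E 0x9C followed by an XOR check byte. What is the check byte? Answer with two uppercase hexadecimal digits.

XOR the bytes together:
  start with 0x05
  0x05 ⊕ 0xEC = 0xE9
  0xE9 ⊕ 0xC6 = 0x2F
  0x2F ⊕ 0x68 = 0x47
  0x47 ⊕ 0x44 = 0x03
  0x03 ⊕ 0x9E = 0x9D
  0x9D ⊕ 0x9C = 0x01

01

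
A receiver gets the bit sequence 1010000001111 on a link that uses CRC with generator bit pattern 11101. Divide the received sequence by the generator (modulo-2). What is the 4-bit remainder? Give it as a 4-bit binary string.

Modulo-2 division of 1010000001111 by 11101:
  pos 0: 10100 XOR 11101 = 01001
  pos 1: 10010 XOR 11101 = 01111
  pos 2: 11110 XOR 11101 = 00011
  pos 5: 11001 XOR 11101 = 00100
  pos 7: 10011 XOR 11101 = 01110
  pos 8: 11101 XOR 11101 = 00000
Remainder = 0000 (zero — the frame passes the CRC check).

0000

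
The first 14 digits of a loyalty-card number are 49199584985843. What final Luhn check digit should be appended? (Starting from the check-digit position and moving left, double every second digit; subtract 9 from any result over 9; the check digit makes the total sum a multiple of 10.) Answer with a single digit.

Partial digits right→left: 3 4 8 5 8 9 4 8 5 9 9 1 9 4
Double every second digit counting from the check-digit position (so the 1st, 3rd, 5th, ... of the partial from the right).
  doubled (with −9 where >9): 6 7 7 8 1 9 9 → sum 47
  kept as-is: 4 5 9 8 9 1 4 → sum 40
Total = 47 + 40 = 87.
Check digit = (10 − (87 mod 10)) mod 10 = 3.

3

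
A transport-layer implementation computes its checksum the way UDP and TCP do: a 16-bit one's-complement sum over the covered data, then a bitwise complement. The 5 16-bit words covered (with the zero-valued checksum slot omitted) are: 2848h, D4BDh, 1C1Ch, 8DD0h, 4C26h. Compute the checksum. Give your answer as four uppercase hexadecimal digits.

0CE7

One's-complement addition (fold any carry out of bit 15 back into bit 0):
  0x2848 + 0xD4BD = 0x0FD05
  0xFD05 + 0x1C1C = 0x11921 → wrap carry → 0x1922
  0x1922 + 0x8DD0 = 0x0A6F2
  0xA6F2 + 0x4C26 = 0x0F318
One's-complement sum = 0xF318.
Checksum = ~0xF318 & 0xFFFF = 0x0CE7.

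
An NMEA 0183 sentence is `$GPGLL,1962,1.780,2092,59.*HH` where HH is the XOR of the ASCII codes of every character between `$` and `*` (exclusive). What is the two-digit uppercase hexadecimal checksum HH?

XOR the ASCII codes of the payload characters:
  'G' = 0x47 → acc = 0x47
  'P' = 0x50 → acc = 0x17
  'G' = 0x47 → acc = 0x50
  'L' = 0x4C → acc = 0x1C
  'L' = 0x4C → acc = 0x50
  ',' = 0x2C → acc = 0x7C
  '1' = 0x31 → acc = 0x4D
  '9' = 0x39 → acc = 0x74
  '6' = 0x36 → acc = 0x42
  '2' = 0x32 → acc = 0x70
  ',' = 0x2C → acc = 0x5C
  '1' = 0x31 → acc = 0x6D
  '.' = 0x2E → acc = 0x43
  '7' = 0x37 → acc = 0x74
  '8' = 0x38 → acc = 0x4C
  '0' = 0x30 → acc = 0x7C
  ',' = 0x2C → acc = 0x50
  '2' = 0x32 → acc = 0x62
  '0' = 0x30 → acc = 0x52
  '9' = 0x39 → acc = 0x6B
  '2' = 0x32 → acc = 0x59
  ',' = 0x2C → acc = 0x75
  '5' = 0x35 → acc = 0x40
  '9' = 0x39 → acc = 0x79
  '.' = 0x2E → acc = 0x57
Checksum = 0x57.

57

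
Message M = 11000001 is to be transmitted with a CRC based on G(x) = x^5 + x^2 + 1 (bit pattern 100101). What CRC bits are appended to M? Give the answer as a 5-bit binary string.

Append 5 zeros: 1100000100000. Divide by 100101 (XOR where the leading bit is 1):
  pos 0: 110000 XOR 100101 = 010101
  pos 1: 101010 XOR 100101 = 001111
  pos 3: 111110 XOR 100101 = 011011
  pos 4: 110110 XOR 100101 = 010011
  pos 5: 100110 XOR 100101 = 000011
Remainder (last 5 bits) = 01100. This is the CRC / FCS.

01100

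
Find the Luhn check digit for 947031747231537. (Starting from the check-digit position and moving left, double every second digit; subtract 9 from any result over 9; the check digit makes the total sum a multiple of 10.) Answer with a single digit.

Partial digits right→left: 7 3 5 1 3 2 7 4 7 1 3 0 7 4 9
Double every second digit counting from the check-digit position (so the 1st, 3rd, 5th, ... of the partial from the right).
  doubled (with −9 where >9): 5 1 6 5 5 6 5 9 → sum 42
  kept as-is: 3 1 2 4 1 0 4 → sum 15
Total = 42 + 15 = 57.
Check digit = (10 − (57 mod 10)) mod 10 = 3.

3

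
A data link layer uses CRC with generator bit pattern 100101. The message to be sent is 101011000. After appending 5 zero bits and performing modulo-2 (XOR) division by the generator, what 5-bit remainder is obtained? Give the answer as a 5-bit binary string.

01100

Append 5 zeros: 10101100000000. Divide by 100101 (XOR where the leading bit is 1):
  pos 0: 101011 XOR 100101 = 001110
  pos 2: 111000 XOR 100101 = 011101
  pos 3: 111010 XOR 100101 = 011111
  pos 4: 111110 XOR 100101 = 011011
  pos 5: 110110 XOR 100101 = 010011
  pos 6: 100110 XOR 100101 = 000011
Remainder (last 5 bits) = 01100. This is the CRC / FCS.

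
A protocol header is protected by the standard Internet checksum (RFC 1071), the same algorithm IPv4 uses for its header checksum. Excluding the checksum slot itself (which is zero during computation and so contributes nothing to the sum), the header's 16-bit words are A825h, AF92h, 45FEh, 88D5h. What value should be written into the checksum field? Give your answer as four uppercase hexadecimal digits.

D973

One's-complement addition (fold any carry out of bit 15 back into bit 0):
  0xA825 + 0xAF92 = 0x157B7 → wrap carry → 0x57B8
  0x57B8 + 0x45FE = 0x09DB6
  0x9DB6 + 0x88D5 = 0x1268B → wrap carry → 0x268C
One's-complement sum = 0x268C.
Checksum = ~0x268C & 0xFFFF = 0xD973.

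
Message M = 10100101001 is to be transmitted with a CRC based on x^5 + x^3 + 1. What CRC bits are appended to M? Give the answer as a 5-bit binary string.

10011

Append 5 zeros: 1010010100100000. Divide by 101001 (XOR where the leading bit is 1):
  pos 0: 101001 XOR 101001 = 000000
  pos 7: 100100 XOR 101001 = 001101
  pos 9: 110100 XOR 101001 = 011101
  pos 10: 111010 XOR 101001 = 010011
Remainder (last 5 bits) = 10011. This is the CRC / FCS.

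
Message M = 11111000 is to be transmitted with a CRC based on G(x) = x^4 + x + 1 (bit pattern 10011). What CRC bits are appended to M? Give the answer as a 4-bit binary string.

1101

Append 4 zeros: 111110000000. Divide by 10011 (XOR where the leading bit is 1):
  pos 0: 11111 XOR 10011 = 01100
  pos 1: 11000 XOR 10011 = 01011
  pos 2: 10110 XOR 10011 = 00101
  pos 4: 10100 XOR 10011 = 00111
  pos 6: 11100 XOR 10011 = 01111
  pos 7: 11110 XOR 10011 = 01101
Remainder (last 4 bits) = 1101. This is the CRC / FCS.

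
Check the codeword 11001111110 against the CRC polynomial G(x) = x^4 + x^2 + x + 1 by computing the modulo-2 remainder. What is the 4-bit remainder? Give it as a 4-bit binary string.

0000

Modulo-2 division of 11001111110 by 10111:
  pos 0: 11001 XOR 10111 = 01110
  pos 1: 11101 XOR 10111 = 01010
  pos 2: 10101 XOR 10111 = 00010
  pos 5: 10111 XOR 10111 = 00000
Remainder = 0000 (zero — the frame passes the CRC check).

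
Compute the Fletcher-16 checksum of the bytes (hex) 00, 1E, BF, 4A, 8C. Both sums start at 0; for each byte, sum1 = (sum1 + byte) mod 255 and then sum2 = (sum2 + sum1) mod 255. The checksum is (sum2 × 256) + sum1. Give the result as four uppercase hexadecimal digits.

Running sums (mod 255):
  after byte 0 (00): sum1=0, sum2=0
  after byte 1 (1E): sum1=30, sum2=30
  after byte 2 (BF): sum1=221, sum2=251
  after byte 3 (4A): sum1=40, sum2=36
  after byte 4 (8C): sum1=180, sum2=216
Checksum = sum2·256 + sum1 = 216·256 + 180 = 55476 = 0xD8B4.

D8B4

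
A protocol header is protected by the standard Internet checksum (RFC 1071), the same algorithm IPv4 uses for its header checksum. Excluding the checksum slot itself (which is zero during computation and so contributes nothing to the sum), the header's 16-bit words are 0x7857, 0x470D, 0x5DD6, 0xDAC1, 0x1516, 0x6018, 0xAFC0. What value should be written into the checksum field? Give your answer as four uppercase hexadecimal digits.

One's-complement addition (fold any carry out of bit 15 back into bit 0):
  0x7857 + 0x470D = 0x0BF64
  0xBF64 + 0x5DD6 = 0x11D3A → wrap carry → 0x1D3B
  0x1D3B + 0xDAC1 = 0x0F7FC
  0xF7FC + 0x1516 = 0x10D12 → wrap carry → 0x0D13
  0x0D13 + 0x6018 = 0x06D2B
  0x6D2B + 0xAFC0 = 0x11CEB → wrap carry → 0x1CEC
One's-complement sum = 0x1CEC.
Checksum = ~0x1CEC & 0xFFFF = 0xE313.

E313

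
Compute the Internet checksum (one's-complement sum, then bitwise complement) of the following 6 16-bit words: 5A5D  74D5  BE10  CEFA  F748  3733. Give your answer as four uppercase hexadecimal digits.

7545

One's-complement addition (fold any carry out of bit 15 back into bit 0):
  0x5A5D + 0x74D5 = 0x0CF32
  0xCF32 + 0xBE10 = 0x18D42 → wrap carry → 0x8D43
  0x8D43 + 0xCEFA = 0x15C3D → wrap carry → 0x5C3E
  0x5C3E + 0xF748 = 0x15386 → wrap carry → 0x5387
  0x5387 + 0x3733 = 0x08ABA
One's-complement sum = 0x8ABA.
Checksum = ~0x8ABA & 0xFFFF = 0x7545.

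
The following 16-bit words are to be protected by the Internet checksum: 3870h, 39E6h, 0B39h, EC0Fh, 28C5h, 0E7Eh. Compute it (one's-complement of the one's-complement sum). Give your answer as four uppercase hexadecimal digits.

5F1D

One's-complement addition (fold any carry out of bit 15 back into bit 0):
  0x3870 + 0x39E6 = 0x07256
  0x7256 + 0x0B39 = 0x07D8F
  0x7D8F + 0xEC0F = 0x1699E → wrap carry → 0x699F
  0x699F + 0x28C5 = 0x09264
  0x9264 + 0x0E7E = 0x0A0E2
One's-complement sum = 0xA0E2.
Checksum = ~0xA0E2 & 0xFFFF = 0x5F1D.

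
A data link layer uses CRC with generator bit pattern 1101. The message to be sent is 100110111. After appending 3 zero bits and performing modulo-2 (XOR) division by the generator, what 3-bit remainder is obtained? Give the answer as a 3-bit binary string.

Append 3 zeros: 100110111000. Divide by 1101 (XOR where the leading bit is 1):
  pos 0: 1001 XOR 1101 = 0100
  pos 1: 1001 XOR 1101 = 0100
  pos 2: 1000 XOR 1101 = 0101
  pos 3: 1011 XOR 1101 = 0110
  pos 4: 1101 XOR 1101 = 0000
  pos 8: 1000 XOR 1101 = 0101
Remainder (last 3 bits) = 101. This is the CRC / FCS.

101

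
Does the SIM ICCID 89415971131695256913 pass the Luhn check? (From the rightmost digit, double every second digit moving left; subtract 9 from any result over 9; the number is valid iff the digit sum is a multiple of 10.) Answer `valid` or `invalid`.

From the right, keep odd positions and double even positions (subtract 9 from any doubled value over 9):
  doubled (positions 2,4,...): 2 3 4 9 2 2 5 1 8 7 → sum 43
  kept (positions 1,3,...): 3 9 5 5 6 3 1 9 1 9 → sum 51
Total = 94.
94 mod 10 = 4, so the number is invalid.

invalid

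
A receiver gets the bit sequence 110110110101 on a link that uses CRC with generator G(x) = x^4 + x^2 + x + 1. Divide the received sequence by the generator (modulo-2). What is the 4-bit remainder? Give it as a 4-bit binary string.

0000

Modulo-2 division of 110110110101 by 10111:
  pos 0: 11011 XOR 10111 = 01100
  pos 1: 11000 XOR 10111 = 01111
  pos 2: 11111 XOR 10111 = 01000
  pos 3: 10001 XOR 10111 = 00110
  pos 5: 11001 XOR 10111 = 01110
  pos 6: 11100 XOR 10111 = 01011
  pos 7: 10111 XOR 10111 = 00000
Remainder = 0000 (zero — the frame passes the CRC check).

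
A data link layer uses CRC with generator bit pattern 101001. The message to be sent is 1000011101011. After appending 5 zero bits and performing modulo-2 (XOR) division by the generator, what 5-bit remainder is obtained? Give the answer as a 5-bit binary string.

11011

Append 5 zeros: 100001110101100000. Divide by 101001 (XOR where the leading bit is 1):
  pos 0: 100001 XOR 101001 = 001000
  pos 2: 100011 XOR 101001 = 001010
  pos 4: 101001 XOR 101001 = 000000
  pos 11: 110000 XOR 101001 = 011001
  pos 12: 110010 XOR 101001 = 011011
Remainder (last 5 bits) = 11011. This is the CRC / FCS.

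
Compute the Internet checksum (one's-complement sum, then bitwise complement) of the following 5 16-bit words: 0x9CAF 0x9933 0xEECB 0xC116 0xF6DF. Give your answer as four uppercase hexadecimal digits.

One's-complement addition (fold any carry out of bit 15 back into bit 0):
  0x9CAF + 0x9933 = 0x135E2 → wrap carry → 0x35E3
  0x35E3 + 0xEECB = 0x124AE → wrap carry → 0x24AF
  0x24AF + 0xC116 = 0x0E5C5
  0xE5C5 + 0xF6DF = 0x1DCA4 → wrap carry → 0xDCA5
One's-complement sum = 0xDCA5.
Checksum = ~0xDCA5 & 0xFFFF = 0x235A.

235A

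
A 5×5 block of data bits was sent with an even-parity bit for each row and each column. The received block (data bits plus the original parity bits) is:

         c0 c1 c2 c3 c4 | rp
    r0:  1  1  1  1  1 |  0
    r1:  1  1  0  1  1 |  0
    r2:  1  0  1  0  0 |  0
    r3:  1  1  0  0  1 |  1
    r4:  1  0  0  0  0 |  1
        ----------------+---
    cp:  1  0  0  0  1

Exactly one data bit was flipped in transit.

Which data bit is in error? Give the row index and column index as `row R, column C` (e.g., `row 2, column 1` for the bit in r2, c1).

Recompute each row's even parity and compare to rp:
  r0: data parity 1, sent rp 0 → mismatch
  r1: data parity 0, sent rp 0 → ok
  r2: data parity 0, sent rp 0 → ok
  r3: data parity 1, sent rp 1 → ok
  r4: data parity 1, sent rp 1 → ok
Recompute each column's even parity and compare to cp:
  c0: data parity 1, sent cp 1 → ok
  c1: data parity 1, sent cp 0 → mismatch
  c2: data parity 0, sent cp 0 → ok
  c3: data parity 0, sent cp 0 → ok
  c4: data parity 1, sent cp 1 → ok
Exactly one row (r0) and one column (c1) fail → the flipped bit is at their intersection.

row 0, column 1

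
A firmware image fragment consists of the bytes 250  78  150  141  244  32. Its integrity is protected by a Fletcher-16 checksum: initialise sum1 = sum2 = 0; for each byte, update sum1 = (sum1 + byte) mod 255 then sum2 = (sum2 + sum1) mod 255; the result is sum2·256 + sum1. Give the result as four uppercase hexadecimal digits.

Running sums (mod 255):
  after byte 0 (250): sum1=250, sum2=250
  after byte 1 (78): sum1=73, sum2=68
  after byte 2 (150): sum1=223, sum2=36
  after byte 3 (141): sum1=109, sum2=145
  after byte 4 (244): sum1=98, sum2=243
  after byte 5 (32): sum1=130, sum2=118
Checksum = sum2·256 + sum1 = 118·256 + 130 = 30338 = 0x7682.

7682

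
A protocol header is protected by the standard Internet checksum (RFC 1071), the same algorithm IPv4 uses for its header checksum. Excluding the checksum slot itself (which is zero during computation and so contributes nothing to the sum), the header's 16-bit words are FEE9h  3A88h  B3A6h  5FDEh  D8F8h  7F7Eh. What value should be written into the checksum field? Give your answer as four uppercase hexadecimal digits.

One's-complement addition (fold any carry out of bit 15 back into bit 0):
  0xFEE9 + 0x3A88 = 0x13971 → wrap carry → 0x3972
  0x3972 + 0xB3A6 = 0x0ED18
  0xED18 + 0x5FDE = 0x14CF6 → wrap carry → 0x4CF7
  0x4CF7 + 0xD8F8 = 0x125EF → wrap carry → 0x25F0
  0x25F0 + 0x7F7E = 0x0A56E
One's-complement sum = 0xA56E.
Checksum = ~0xA56E & 0xFFFF = 0x5A91.

5A91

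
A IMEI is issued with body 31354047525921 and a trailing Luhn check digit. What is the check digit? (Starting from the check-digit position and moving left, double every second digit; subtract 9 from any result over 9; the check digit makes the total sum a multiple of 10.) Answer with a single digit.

Partial digits right→left: 1 2 9 5 2 5 7 4 0 4 5 3 1 3
Double every second digit counting from the check-digit position (so the 1st, 3rd, 5th, ... of the partial from the right).
  doubled (with −9 where >9): 2 9 4 5 0 1 2 → sum 23
  kept as-is: 2 5 5 4 4 3 3 → sum 26
Total = 23 + 26 = 49.
Check digit = (10 − (49 mod 10)) mod 10 = 1.

1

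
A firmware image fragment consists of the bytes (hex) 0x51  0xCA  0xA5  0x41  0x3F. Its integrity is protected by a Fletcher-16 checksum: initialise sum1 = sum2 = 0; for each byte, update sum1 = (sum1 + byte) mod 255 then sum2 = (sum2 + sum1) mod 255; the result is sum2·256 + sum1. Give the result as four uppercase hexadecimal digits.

7442

Running sums (mod 255):
  after byte 0 (0x51): sum1=81, sum2=81
  after byte 1 (0xCA): sum1=28, sum2=109
  after byte 2 (0xA5): sum1=193, sum2=47
  after byte 3 (0x41): sum1=3, sum2=50
  after byte 4 (0x3F): sum1=66, sum2=116
Checksum = sum2·256 + sum1 = 116·256 + 66 = 29762 = 0x7442.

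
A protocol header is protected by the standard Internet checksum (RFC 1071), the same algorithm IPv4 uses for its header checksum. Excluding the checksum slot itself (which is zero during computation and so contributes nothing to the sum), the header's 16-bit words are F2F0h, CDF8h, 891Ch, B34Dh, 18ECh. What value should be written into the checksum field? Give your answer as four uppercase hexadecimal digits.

One's-complement addition (fold any carry out of bit 15 back into bit 0):
  0xF2F0 + 0xCDF8 = 0x1C0E8 → wrap carry → 0xC0E9
  0xC0E9 + 0x891C = 0x14A05 → wrap carry → 0x4A06
  0x4A06 + 0xB34D = 0x0FD53
  0xFD53 + 0x18EC = 0x1163F → wrap carry → 0x1640
One's-complement sum = 0x1640.
Checksum = ~0x1640 & 0xFFFF = 0xE9BF.

E9BF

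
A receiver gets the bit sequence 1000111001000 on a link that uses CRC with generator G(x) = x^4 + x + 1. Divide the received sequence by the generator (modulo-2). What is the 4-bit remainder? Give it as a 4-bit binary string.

Modulo-2 division of 1000111001000 by 10011:
  pos 0: 10001 XOR 10011 = 00010
  pos 3: 10110 XOR 10011 = 00101
  pos 5: 10101 XOR 10011 = 00110
  pos 7: 11000 XOR 10011 = 01011
  pos 8: 10110 XOR 10011 = 00101
Remainder = 0101 (nonzero — an error is detected).

0101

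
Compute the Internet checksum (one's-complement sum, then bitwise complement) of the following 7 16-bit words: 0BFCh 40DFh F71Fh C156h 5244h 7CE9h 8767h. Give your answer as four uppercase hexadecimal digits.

One's-complement addition (fold any carry out of bit 15 back into bit 0):
  0x0BFC + 0x40DF = 0x04CDB
  0x4CDB + 0xF71F = 0x143FA → wrap carry → 0x43FB
  0x43FB + 0xC156 = 0x10551 → wrap carry → 0x0552
  0x0552 + 0x5244 = 0x05796
  0x5796 + 0x7CE9 = 0x0D47F
  0xD47F + 0x8767 = 0x15BE6 → wrap carry → 0x5BE7
One's-complement sum = 0x5BE7.
Checksum = ~0x5BE7 & 0xFFFF = 0xA418.

A418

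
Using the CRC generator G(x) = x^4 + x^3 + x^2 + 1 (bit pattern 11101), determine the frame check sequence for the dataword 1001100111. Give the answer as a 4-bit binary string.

Append 4 zeros: 10011001110000. Divide by 11101 (XOR where the leading bit is 1):
  pos 0: 10011 XOR 11101 = 01110
  pos 1: 11100 XOR 11101 = 00001
  pos 5: 10111 XOR 11101 = 01010
  pos 6: 10100 XOR 11101 = 01001
  pos 7: 10010 XOR 11101 = 01111
  pos 8: 11110 XOR 11101 = 00011
Remainder (last 4 bits) = 0110. This is the CRC / FCS.

0110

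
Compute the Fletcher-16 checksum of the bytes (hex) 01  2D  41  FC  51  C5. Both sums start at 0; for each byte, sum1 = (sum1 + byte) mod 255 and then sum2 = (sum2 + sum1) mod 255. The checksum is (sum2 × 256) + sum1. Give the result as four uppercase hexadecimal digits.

4C83

Running sums (mod 255):
  after byte 0 (01): sum1=1, sum2=1
  after byte 1 (2D): sum1=46, sum2=47
  after byte 2 (41): sum1=111, sum2=158
  after byte 3 (FC): sum1=108, sum2=11
  after byte 4 (51): sum1=189, sum2=200
  after byte 5 (C5): sum1=131, sum2=76
Checksum = sum2·256 + sum1 = 76·256 + 131 = 19587 = 0x4C83.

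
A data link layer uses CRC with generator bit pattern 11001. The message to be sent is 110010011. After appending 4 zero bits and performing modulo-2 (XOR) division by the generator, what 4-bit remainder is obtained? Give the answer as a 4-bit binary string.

Append 4 zeros: 1100100110000. Divide by 11001 (XOR where the leading bit is 1):
  pos 0: 11001 XOR 11001 = 00000
  pos 7: 11000 XOR 11001 = 00001
Remainder (last 4 bits) = 0010. This is the CRC / FCS.

0010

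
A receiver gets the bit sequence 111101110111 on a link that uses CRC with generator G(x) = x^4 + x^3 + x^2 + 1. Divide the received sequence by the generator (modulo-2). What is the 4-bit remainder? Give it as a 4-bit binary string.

0000

Modulo-2 division of 111101110111 by 11101:
  pos 0: 11110 XOR 11101 = 00011
  pos 3: 11111 XOR 11101 = 00010
  pos 6: 10011 XOR 11101 = 01110
  pos 7: 11101 XOR 11101 = 00000
Remainder = 0000 (zero — the frame passes the CRC check).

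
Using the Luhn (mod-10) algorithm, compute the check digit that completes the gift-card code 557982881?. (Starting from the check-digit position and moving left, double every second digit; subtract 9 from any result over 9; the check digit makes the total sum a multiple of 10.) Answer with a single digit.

Partial digits right→left: 1 8 8 2 8 9 7 5 5
Double every second digit counting from the check-digit position (so the 1st, 3rd, 5th, ... of the partial from the right).
  doubled (with −9 where >9): 2 7 7 5 1 → sum 22
  kept as-is: 8 2 9 5 → sum 24
Total = 22 + 24 = 46.
Check digit = (10 − (46 mod 10)) mod 10 = 4.

4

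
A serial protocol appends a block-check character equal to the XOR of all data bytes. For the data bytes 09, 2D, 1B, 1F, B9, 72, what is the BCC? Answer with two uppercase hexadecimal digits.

XOR the bytes together:
  start with 0x09
  0x09 ⊕ 0x2D = 0x24
  0x24 ⊕ 0x1B = 0x3F
  0x3F ⊕ 0x1F = 0x20
  0x20 ⊕ 0xB9 = 0x99
  0x99 ⊕ 0x72 = 0xEB

EB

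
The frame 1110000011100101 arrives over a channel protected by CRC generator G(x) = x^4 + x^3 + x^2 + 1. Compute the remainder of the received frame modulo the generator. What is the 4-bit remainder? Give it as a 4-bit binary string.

Modulo-2 division of 1110000011100101 by 11101:
  pos 0: 11100 XOR 11101 = 00001
  pos 4: 10001 XOR 11101 = 01100
  pos 5: 11001 XOR 11101 = 00100
  pos 7: 10010 XOR 11101 = 01111
  pos 8: 11110 XOR 11101 = 00011
  pos 11: 11101 XOR 11101 = 00000
Remainder = 0000 (zero — the frame passes the CRC check).

0000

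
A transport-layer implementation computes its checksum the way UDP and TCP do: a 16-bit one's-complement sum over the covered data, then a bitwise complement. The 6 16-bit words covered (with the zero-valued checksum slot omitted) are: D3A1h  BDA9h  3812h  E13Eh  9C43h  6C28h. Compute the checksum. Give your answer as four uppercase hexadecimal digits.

4CF7

One's-complement addition (fold any carry out of bit 15 back into bit 0):
  0xD3A1 + 0xBDA9 = 0x1914A → wrap carry → 0x914B
  0x914B + 0x3812 = 0x0C95D
  0xC95D + 0xE13E = 0x1AA9B → wrap carry → 0xAA9C
  0xAA9C + 0x9C43 = 0x146DF → wrap carry → 0x46E0
  0x46E0 + 0x6C28 = 0x0B308
One's-complement sum = 0xB308.
Checksum = ~0xB308 & 0xFFFF = 0x4CF7.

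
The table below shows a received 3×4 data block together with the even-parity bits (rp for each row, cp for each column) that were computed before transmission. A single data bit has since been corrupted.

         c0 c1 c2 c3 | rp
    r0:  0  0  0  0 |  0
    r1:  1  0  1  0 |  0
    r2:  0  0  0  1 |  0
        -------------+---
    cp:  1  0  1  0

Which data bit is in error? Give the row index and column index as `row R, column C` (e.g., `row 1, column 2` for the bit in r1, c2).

row 2, column 3

Recompute each row's even parity and compare to rp:
  r0: data parity 0, sent rp 0 → ok
  r1: data parity 0, sent rp 0 → ok
  r2: data parity 1, sent rp 0 → mismatch
Recompute each column's even parity and compare to cp:
  c0: data parity 1, sent cp 1 → ok
  c1: data parity 0, sent cp 0 → ok
  c2: data parity 1, sent cp 1 → ok
  c3: data parity 1, sent cp 0 → mismatch
Exactly one row (r2) and one column (c3) fail → the flipped bit is at their intersection.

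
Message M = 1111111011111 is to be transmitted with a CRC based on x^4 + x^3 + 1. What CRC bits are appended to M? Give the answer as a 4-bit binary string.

Append 4 zeros: 11111110111110000. Divide by 11001 (XOR where the leading bit is 1):
  pos 0: 11111 XOR 11001 = 00110
  pos 2: 11011 XOR 11001 = 00010
  pos 5: 10011 XOR 11001 = 01010
  pos 6: 10101 XOR 11001 = 01100
  pos 7: 11001 XOR 11001 = 00000
  pos 12: 10000 XOR 11001 = 01001
Remainder (last 4 bits) = 1001. This is the CRC / FCS.

1001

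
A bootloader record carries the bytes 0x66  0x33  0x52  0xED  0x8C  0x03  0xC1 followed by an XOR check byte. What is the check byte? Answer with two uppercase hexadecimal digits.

A4

XOR the bytes together:
  start with 0x66
  0x66 ⊕ 0x33 = 0x55
  0x55 ⊕ 0x52 = 0x07
  0x07 ⊕ 0xED = 0xEA
  0xEA ⊕ 0x8C = 0x66
  0x66 ⊕ 0x03 = 0x65
  0x65 ⊕ 0xC1 = 0xA4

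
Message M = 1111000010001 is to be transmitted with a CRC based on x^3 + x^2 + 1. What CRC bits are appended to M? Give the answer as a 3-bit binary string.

Append 3 zeros: 1111000010001000. Divide by 1101 (XOR where the leading bit is 1):
  pos 0: 1111 XOR 1101 = 0010
  pos 2: 1000 XOR 1101 = 0101
  pos 3: 1010 XOR 1101 = 0111
  pos 4: 1110 XOR 1101 = 0011
  pos 6: 1110 XOR 1101 = 0011
  pos 8: 1100 XOR 1101 = 0001
  pos 11: 1100 XOR 1101 = 0001
Remainder (last 3 bits) = 010. This is the CRC / FCS.

010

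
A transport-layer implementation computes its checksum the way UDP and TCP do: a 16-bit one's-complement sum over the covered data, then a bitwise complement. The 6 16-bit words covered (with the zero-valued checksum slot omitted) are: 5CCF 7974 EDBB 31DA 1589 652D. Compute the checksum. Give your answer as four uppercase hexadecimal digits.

One's-complement addition (fold any carry out of bit 15 back into bit 0):
  0x5CCF + 0x7974 = 0x0D643
  0xD643 + 0xEDBB = 0x1C3FE → wrap carry → 0xC3FF
  0xC3FF + 0x31DA = 0x0F5D9
  0xF5D9 + 0x1589 = 0x10B62 → wrap carry → 0x0B63
  0x0B63 + 0x652D = 0x07090
One's-complement sum = 0x7090.
Checksum = ~0x7090 & 0xFFFF = 0x8F6F.

8F6F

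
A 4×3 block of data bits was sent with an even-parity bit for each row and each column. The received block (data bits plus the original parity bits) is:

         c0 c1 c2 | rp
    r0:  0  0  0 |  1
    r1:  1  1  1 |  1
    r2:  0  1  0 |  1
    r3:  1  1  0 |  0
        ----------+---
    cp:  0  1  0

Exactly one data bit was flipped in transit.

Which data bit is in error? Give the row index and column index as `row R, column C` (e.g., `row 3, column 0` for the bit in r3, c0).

row 0, column 2

Recompute each row's even parity and compare to rp:
  r0: data parity 0, sent rp 1 → mismatch
  r1: data parity 1, sent rp 1 → ok
  r2: data parity 1, sent rp 1 → ok
  r3: data parity 0, sent rp 0 → ok
Recompute each column's even parity and compare to cp:
  c0: data parity 0, sent cp 0 → ok
  c1: data parity 1, sent cp 1 → ok
  c2: data parity 1, sent cp 0 → mismatch
Exactly one row (r0) and one column (c2) fail → the flipped bit is at their intersection.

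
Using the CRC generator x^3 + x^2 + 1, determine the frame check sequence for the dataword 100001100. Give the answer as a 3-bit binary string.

Append 3 zeros: 100001100000. Divide by 1101 (XOR where the leading bit is 1):
  pos 0: 1000 XOR 1101 = 0101
  pos 1: 1010 XOR 1101 = 0111
  pos 2: 1111 XOR 1101 = 0010
  pos 4: 1010 XOR 1101 = 0111
  pos 5: 1110 XOR 1101 = 0011
  pos 7: 1100 XOR 1101 = 0001
Remainder (last 3 bits) = 010. This is the CRC / FCS.

010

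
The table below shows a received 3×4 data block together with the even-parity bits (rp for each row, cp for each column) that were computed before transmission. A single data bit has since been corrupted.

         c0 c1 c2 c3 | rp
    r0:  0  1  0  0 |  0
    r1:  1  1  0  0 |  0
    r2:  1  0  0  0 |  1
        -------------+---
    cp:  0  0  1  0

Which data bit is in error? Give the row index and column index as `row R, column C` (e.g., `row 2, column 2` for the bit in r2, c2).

Recompute each row's even parity and compare to rp:
  r0: data parity 1, sent rp 0 → mismatch
  r1: data parity 0, sent rp 0 → ok
  r2: data parity 1, sent rp 1 → ok
Recompute each column's even parity and compare to cp:
  c0: data parity 0, sent cp 0 → ok
  c1: data parity 0, sent cp 0 → ok
  c2: data parity 0, sent cp 1 → mismatch
  c3: data parity 0, sent cp 0 → ok
Exactly one row (r0) and one column (c2) fail → the flipped bit is at their intersection.

row 0, column 2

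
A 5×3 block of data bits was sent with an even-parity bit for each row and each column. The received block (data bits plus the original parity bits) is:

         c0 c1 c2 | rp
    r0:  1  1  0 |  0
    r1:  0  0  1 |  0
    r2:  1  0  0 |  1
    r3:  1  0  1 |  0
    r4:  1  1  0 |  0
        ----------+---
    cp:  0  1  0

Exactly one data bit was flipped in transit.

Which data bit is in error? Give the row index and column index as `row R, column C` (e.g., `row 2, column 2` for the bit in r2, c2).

Recompute each row's even parity and compare to rp:
  r0: data parity 0, sent rp 0 → ok
  r1: data parity 1, sent rp 0 → mismatch
  r2: data parity 1, sent rp 1 → ok
  r3: data parity 0, sent rp 0 → ok
  r4: data parity 0, sent rp 0 → ok
Recompute each column's even parity and compare to cp:
  c0: data parity 0, sent cp 0 → ok
  c1: data parity 0, sent cp 1 → mismatch
  c2: data parity 0, sent cp 0 → ok
Exactly one row (r1) and one column (c1) fail → the flipped bit is at their intersection.

row 1, column 1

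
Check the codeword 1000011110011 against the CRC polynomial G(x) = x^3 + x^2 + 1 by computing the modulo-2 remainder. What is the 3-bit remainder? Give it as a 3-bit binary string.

Modulo-2 division of 1000011110011 by 1101:
  pos 0: 1000 XOR 1101 = 0101
  pos 1: 1010 XOR 1101 = 0111
  pos 2: 1111 XOR 1101 = 0010
  pos 4: 1011 XOR 1101 = 0110
  pos 5: 1101 XOR 1101 = 0000
Remainder = 011 (nonzero — an error is detected).

011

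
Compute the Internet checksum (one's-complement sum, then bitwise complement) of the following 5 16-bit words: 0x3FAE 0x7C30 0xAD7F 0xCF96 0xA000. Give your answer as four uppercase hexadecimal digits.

One's-complement addition (fold any carry out of bit 15 back into bit 0):
  0x3FAE + 0x7C30 = 0x0BBDE
  0xBBDE + 0xAD7F = 0x1695D → wrap carry → 0x695E
  0x695E + 0xCF96 = 0x138F4 → wrap carry → 0x38F5
  0x38F5 + 0xA000 = 0x0D8F5
One's-complement sum = 0xD8F5.
Checksum = ~0xD8F5 & 0xFFFF = 0x270A.

270A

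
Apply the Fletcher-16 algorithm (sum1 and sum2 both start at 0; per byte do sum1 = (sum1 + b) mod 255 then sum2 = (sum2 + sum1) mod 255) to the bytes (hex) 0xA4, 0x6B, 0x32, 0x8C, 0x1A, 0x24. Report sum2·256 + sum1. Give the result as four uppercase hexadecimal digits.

Running sums (mod 255):
  after byte 0 (0xA4): sum1=164, sum2=164
  after byte 1 (0x6B): sum1=16, sum2=180
  after byte 2 (0x32): sum1=66, sum2=246
  after byte 3 (0x8C): sum1=206, sum2=197
  after byte 4 (0x1A): sum1=232, sum2=174
  after byte 5 (0x24): sum1=13, sum2=187
Checksum = sum2·256 + sum1 = 187·256 + 13 = 47885 = 0xBB0D.

BB0D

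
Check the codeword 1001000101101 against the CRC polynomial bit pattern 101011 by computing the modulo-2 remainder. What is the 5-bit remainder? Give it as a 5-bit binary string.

Modulo-2 division of 1001000101101 by 101011:
  pos 0: 100100 XOR 101011 = 001111
  pos 2: 111101 XOR 101011 = 010110
  pos 3: 101100 XOR 101011 = 000111
  pos 6: 111110 XOR 101011 = 010101
  pos 7: 101011 XOR 101011 = 000000
Remainder = 00000 (zero — the frame passes the CRC check).

00000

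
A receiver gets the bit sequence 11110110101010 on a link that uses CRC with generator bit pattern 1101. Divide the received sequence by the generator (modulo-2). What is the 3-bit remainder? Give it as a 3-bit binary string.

000

Modulo-2 division of 11110110101010 by 1101:
  pos 0: 1111 XOR 1101 = 0010
  pos 2: 1001 XOR 1101 = 0100
  pos 3: 1001 XOR 1101 = 0100
  pos 4: 1000 XOR 1101 = 0101
  pos 5: 1011 XOR 1101 = 0110
  pos 6: 1100 XOR 1101 = 0001
  pos 9: 1101 XOR 1101 = 0000
Remainder = 000 (zero — the frame passes the CRC check).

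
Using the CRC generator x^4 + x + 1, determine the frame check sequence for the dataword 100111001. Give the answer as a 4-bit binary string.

Append 4 zeros: 1001110010000. Divide by 10011 (XOR where the leading bit is 1):
  pos 0: 10011 XOR 10011 = 00000
  pos 5: 10010 XOR 10011 = 00001
Remainder (last 4 bits) = 1000. This is the CRC / FCS.

1000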